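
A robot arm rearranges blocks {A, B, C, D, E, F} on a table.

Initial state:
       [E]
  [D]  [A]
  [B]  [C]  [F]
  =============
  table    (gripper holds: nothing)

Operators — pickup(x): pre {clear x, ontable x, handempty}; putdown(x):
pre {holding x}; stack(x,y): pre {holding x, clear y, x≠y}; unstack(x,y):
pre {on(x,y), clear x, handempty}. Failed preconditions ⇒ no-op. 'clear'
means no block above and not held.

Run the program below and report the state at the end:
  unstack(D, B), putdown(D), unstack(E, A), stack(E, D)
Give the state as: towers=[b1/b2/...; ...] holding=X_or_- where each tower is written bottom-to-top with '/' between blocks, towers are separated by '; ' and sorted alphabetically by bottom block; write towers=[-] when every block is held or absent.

step 1 (unstack(D, B)): towers=[B; C/A/E; F] holding=D
step 2 (putdown(D)): towers=[B; C/A/E; D; F] holding=-
step 3 (unstack(E, A)): towers=[B; C/A; D; F] holding=E
step 4 (stack(E, D)): towers=[B; C/A; D/E; F] holding=-

towers=[B; C/A; D/E; F] holding=-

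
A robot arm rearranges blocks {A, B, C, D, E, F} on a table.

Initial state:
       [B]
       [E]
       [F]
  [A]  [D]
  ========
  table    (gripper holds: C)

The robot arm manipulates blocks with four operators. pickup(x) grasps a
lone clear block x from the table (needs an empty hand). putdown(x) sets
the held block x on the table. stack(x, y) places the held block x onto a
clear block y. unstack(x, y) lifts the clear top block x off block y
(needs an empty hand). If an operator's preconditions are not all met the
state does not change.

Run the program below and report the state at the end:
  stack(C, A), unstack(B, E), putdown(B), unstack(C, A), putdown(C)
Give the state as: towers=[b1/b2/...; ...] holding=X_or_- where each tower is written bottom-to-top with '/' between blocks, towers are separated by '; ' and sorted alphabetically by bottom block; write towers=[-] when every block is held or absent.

step 1 (stack(C, A)): towers=[A/C; D/F/E/B] holding=-
step 2 (unstack(B, E)): towers=[A/C; D/F/E] holding=B
step 3 (putdown(B)): towers=[A/C; B; D/F/E] holding=-
step 4 (unstack(C, A)): towers=[A; B; D/F/E] holding=C
step 5 (putdown(C)): towers=[A; B; C; D/F/E] holding=-

towers=[A; B; C; D/F/E] holding=-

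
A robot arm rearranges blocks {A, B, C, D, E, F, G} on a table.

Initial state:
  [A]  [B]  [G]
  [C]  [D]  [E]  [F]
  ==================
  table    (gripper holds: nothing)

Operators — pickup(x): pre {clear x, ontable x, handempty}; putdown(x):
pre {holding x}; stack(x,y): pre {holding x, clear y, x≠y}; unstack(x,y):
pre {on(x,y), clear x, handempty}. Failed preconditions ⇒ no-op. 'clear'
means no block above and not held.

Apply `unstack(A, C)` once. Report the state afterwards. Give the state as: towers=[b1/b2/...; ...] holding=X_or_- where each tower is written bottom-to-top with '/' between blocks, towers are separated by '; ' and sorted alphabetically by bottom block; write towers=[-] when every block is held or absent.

before: towers=[C/A; D/B; E/G; F] holding=-
pre[unstack(A, C)]: on(A,C) ok, clear(A) ok, handempty ok
all met → apply unstack(A, C)
after:  towers=[C; D/B; E/G; F] holding=A

towers=[C; D/B; E/G; F] holding=A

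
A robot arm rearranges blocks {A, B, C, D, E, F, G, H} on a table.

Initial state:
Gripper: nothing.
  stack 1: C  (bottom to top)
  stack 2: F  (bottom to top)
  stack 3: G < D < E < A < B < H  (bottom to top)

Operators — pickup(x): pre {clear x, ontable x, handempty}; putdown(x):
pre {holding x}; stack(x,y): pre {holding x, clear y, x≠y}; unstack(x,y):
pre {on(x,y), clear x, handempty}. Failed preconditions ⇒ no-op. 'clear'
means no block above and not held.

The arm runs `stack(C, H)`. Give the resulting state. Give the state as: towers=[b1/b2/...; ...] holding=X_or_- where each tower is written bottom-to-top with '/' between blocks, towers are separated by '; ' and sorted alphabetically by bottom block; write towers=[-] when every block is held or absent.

towers=[C; F; G/D/E/A/B/H] holding=-

before: towers=[C; F; G/D/E/A/B/H] holding=-
pre[stack(C, H)]: holding(C) no, clear(H) yes, C≠H yes
holding(C) unmet → stack(C, H) is a no-op
after:  towers=[C; F; G/D/E/A/B/H] holding=-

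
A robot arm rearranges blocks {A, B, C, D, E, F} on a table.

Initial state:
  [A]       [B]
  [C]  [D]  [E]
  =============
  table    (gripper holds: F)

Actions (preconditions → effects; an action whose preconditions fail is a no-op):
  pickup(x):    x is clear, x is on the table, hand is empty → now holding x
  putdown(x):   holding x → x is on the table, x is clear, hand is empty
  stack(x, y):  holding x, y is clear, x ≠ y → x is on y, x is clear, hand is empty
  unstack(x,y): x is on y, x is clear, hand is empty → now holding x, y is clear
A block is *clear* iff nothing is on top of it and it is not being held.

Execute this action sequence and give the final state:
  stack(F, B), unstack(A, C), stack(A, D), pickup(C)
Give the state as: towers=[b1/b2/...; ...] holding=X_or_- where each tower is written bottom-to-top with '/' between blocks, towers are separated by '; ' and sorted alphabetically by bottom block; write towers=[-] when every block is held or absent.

step 1 (stack(F, B)): towers=[C/A; D; E/B/F] holding=-
step 2 (unstack(A, C)): towers=[C; D; E/B/F] holding=A
step 3 (stack(A, D)): towers=[C; D/A; E/B/F] holding=-
step 4 (pickup(C)): towers=[D/A; E/B/F] holding=C

towers=[D/A; E/B/F] holding=C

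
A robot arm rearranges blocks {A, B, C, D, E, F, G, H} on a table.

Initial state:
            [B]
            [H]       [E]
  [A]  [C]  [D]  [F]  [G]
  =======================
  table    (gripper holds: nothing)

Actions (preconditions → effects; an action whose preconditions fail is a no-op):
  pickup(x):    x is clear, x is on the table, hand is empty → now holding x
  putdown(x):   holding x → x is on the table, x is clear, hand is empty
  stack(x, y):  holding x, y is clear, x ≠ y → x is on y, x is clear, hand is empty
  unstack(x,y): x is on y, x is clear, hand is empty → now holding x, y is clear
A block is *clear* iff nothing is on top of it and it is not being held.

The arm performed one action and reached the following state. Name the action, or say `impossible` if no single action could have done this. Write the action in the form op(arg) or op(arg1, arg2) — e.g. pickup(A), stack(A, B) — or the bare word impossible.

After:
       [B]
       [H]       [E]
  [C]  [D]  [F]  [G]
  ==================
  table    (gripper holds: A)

target: towers=[C; D/H/B; F; G/E] holding=A
         pickup(A) → towers=[C; D/H/B; F; G/E] holding=A  ← match
     unstack(E, G) → towers=[A; C; D/H/B; F; G] holding=E
     unstack(B, H) → towers=[A; C; D/H; F; G/E] holding=B
         pickup(F) → towers=[A; C; D/H/B; G/E] holding=F
         pickup(C) → towers=[A; D/H/B; F; G/E] holding=C

pickup(A)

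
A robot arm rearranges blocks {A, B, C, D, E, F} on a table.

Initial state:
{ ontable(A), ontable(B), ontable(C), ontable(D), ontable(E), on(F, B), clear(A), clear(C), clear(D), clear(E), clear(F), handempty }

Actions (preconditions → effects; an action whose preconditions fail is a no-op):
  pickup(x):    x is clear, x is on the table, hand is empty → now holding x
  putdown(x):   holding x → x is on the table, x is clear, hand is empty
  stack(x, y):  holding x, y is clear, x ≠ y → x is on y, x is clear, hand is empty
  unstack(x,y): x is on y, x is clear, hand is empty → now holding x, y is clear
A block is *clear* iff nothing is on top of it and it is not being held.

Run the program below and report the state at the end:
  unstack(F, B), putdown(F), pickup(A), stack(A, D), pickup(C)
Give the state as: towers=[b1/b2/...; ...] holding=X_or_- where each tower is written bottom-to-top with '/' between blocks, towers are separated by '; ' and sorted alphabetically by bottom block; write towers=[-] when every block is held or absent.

towers=[B; D/A; E; F] holding=C

step 1 (unstack(F, B)): towers=[A; B; C; D; E] holding=F
step 2 (putdown(F)): towers=[A; B; C; D; E; F] holding=-
step 3 (pickup(A)): towers=[B; C; D; E; F] holding=A
step 4 (stack(A, D)): towers=[B; C; D/A; E; F] holding=-
step 5 (pickup(C)): towers=[B; D/A; E; F] holding=C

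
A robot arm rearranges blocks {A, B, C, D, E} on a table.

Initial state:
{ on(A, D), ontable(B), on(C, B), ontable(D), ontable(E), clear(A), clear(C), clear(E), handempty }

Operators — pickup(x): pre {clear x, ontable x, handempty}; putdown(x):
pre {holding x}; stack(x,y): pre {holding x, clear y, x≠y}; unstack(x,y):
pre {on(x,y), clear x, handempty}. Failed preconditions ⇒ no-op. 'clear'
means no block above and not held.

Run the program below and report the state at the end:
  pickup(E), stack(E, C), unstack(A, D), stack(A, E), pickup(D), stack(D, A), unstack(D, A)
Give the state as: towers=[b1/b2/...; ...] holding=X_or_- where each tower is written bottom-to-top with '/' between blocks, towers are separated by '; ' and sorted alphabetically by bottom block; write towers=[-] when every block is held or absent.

step 1 (pickup(E)): towers=[B/C; D/A] holding=E
step 2 (stack(E, C)): towers=[B/C/E; D/A] holding=-
step 3 (unstack(A, D)): towers=[B/C/E; D] holding=A
step 4 (stack(A, E)): towers=[B/C/E/A; D] holding=-
step 5 (pickup(D)): towers=[B/C/E/A] holding=D
step 6 (stack(D, A)): towers=[B/C/E/A/D] holding=-
step 7 (unstack(D, A)): towers=[B/C/E/A] holding=D

towers=[B/C/E/A] holding=D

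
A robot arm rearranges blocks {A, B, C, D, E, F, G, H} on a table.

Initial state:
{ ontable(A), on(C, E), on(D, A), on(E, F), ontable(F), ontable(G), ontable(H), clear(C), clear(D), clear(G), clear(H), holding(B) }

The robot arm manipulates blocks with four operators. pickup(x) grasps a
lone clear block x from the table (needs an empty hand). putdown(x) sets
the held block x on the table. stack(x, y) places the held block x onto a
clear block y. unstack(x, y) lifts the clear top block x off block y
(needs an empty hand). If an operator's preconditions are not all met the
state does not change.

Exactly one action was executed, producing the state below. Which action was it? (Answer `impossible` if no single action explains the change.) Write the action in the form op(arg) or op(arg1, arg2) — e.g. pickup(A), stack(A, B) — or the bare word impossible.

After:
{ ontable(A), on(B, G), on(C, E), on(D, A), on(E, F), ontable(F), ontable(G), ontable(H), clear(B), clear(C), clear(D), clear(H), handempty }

stack(B, G)

target: towers=[A/D; F/E/C; G/B; H] holding=-
        putdown(B) → towers=[A/D; B; F/E/C; G; H] holding=-
       stack(B, G) → towers=[A/D; F/E/C; G/B; H] holding=-  ← match
       stack(B, H) → towers=[A/D; F/E/C; G; H/B] holding=-
       stack(B, D) → towers=[A/D/B; F/E/C; G; H] holding=-
       stack(B, C) → towers=[A/D; F/E/C/B; G; H] holding=-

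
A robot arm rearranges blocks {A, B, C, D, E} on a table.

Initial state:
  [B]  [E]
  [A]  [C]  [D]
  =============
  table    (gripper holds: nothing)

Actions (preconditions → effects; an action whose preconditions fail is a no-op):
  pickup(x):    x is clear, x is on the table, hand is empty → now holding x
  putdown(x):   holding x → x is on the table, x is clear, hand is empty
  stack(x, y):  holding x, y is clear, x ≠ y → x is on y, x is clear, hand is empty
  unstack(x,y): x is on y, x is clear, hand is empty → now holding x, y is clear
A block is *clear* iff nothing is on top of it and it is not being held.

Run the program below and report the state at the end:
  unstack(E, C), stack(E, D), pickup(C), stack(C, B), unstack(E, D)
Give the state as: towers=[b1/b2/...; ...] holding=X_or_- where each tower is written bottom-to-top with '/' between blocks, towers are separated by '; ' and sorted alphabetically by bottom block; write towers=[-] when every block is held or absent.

towers=[A/B/C; D] holding=E

step 1 (unstack(E, C)): towers=[A/B; C; D] holding=E
step 2 (stack(E, D)): towers=[A/B; C; D/E] holding=-
step 3 (pickup(C)): towers=[A/B; D/E] holding=C
step 4 (stack(C, B)): towers=[A/B/C; D/E] holding=-
step 5 (unstack(E, D)): towers=[A/B/C; D] holding=E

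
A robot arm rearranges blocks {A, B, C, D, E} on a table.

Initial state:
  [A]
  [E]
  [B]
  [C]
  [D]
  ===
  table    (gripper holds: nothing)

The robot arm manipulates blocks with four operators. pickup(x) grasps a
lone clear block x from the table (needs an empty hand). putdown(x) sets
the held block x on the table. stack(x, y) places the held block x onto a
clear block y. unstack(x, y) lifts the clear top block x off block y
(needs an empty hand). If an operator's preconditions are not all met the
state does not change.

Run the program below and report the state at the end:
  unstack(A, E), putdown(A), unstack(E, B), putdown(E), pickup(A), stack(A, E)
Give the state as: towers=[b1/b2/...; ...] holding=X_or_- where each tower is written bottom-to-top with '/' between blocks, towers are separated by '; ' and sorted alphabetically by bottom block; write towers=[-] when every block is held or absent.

step 1 (unstack(A, E)): towers=[D/C/B/E] holding=A
step 2 (putdown(A)): towers=[A; D/C/B/E] holding=-
step 3 (unstack(E, B)): towers=[A; D/C/B] holding=E
step 4 (putdown(E)): towers=[A; D/C/B; E] holding=-
step 5 (pickup(A)): towers=[D/C/B; E] holding=A
step 6 (stack(A, E)): towers=[D/C/B; E/A] holding=-

towers=[D/C/B; E/A] holding=-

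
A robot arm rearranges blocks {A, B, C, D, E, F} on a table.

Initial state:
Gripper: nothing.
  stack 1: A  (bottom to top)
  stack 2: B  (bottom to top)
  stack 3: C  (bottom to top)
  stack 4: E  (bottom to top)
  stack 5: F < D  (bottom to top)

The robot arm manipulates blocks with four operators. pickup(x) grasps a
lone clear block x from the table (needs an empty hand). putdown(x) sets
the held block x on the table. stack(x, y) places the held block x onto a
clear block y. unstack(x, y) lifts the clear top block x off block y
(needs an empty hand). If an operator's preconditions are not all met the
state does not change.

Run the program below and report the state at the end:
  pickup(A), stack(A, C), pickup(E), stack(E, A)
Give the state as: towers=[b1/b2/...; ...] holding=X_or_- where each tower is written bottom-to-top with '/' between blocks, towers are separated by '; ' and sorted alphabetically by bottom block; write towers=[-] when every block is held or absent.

step 1 (pickup(A)): towers=[B; C; E; F/D] holding=A
step 2 (stack(A, C)): towers=[B; C/A; E; F/D] holding=-
step 3 (pickup(E)): towers=[B; C/A; F/D] holding=E
step 4 (stack(E, A)): towers=[B; C/A/E; F/D] holding=-

towers=[B; C/A/E; F/D] holding=-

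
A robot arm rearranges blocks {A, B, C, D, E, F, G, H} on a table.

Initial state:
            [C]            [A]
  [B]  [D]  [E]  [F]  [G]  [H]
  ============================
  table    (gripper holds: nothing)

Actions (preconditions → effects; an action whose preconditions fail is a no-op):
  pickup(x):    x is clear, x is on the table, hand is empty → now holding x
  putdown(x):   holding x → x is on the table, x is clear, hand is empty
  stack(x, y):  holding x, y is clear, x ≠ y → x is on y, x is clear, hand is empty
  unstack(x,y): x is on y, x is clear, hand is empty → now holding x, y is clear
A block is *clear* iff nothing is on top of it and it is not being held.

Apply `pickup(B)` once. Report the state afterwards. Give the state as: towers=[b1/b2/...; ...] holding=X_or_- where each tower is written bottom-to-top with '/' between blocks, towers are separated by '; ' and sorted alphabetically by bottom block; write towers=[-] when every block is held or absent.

before: towers=[B; D; E/C; F; G; H/A] holding=-
pre[pickup(B)]: clear(B) ok, ontable(B) ok, handempty ok
all met → apply pickup(B)
after:  towers=[D; E/C; F; G; H/A] holding=B

towers=[D; E/C; F; G; H/A] holding=B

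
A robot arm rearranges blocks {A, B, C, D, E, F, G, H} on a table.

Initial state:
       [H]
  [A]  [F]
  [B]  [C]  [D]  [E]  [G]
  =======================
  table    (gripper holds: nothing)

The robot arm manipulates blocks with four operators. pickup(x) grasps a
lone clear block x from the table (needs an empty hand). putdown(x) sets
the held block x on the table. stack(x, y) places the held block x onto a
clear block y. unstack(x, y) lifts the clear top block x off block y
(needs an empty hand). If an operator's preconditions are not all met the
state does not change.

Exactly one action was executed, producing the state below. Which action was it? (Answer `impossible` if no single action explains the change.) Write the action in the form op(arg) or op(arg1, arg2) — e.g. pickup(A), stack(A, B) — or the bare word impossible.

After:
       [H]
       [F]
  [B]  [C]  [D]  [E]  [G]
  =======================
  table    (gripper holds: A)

target: towers=[B; C/F/H; D; E; G] holding=A
         pickup(G) → towers=[B/A; C/F/H; D; E] holding=G
     unstack(A, B) → towers=[B; C/F/H; D; E; G] holding=A  ← match
         pickup(E) → towers=[B/A; C/F/H; D; G] holding=E
     unstack(H, F) → towers=[B/A; C/F; D; E; G] holding=H
         pickup(D) → towers=[B/A; C/F/H; E; G] holding=D

unstack(A, B)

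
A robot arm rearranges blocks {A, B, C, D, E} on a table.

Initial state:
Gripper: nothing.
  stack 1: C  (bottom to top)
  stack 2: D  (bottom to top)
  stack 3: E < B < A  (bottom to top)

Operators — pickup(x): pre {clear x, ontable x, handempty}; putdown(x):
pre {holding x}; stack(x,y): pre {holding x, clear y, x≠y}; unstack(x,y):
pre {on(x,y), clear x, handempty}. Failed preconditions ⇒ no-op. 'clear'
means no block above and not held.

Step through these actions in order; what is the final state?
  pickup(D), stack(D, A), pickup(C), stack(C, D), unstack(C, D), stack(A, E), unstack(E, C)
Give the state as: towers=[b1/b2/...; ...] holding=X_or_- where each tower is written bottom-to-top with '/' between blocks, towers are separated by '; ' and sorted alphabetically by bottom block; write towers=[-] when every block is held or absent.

step 1 (pickup(D)): towers=[C; E/B/A] holding=D
step 2 (stack(D, A)): towers=[C; E/B/A/D] holding=-
step 3 (pickup(C)): towers=[E/B/A/D] holding=C
step 4 (stack(C, D)): towers=[E/B/A/D/C] holding=-
step 5 (unstack(C, D)): towers=[E/B/A/D] holding=C
step 6 (stack(A, E)) [no-op]: towers=[E/B/A/D] holding=C
step 7 (unstack(E, C)) [no-op]: towers=[E/B/A/D] holding=C

towers=[E/B/A/D] holding=C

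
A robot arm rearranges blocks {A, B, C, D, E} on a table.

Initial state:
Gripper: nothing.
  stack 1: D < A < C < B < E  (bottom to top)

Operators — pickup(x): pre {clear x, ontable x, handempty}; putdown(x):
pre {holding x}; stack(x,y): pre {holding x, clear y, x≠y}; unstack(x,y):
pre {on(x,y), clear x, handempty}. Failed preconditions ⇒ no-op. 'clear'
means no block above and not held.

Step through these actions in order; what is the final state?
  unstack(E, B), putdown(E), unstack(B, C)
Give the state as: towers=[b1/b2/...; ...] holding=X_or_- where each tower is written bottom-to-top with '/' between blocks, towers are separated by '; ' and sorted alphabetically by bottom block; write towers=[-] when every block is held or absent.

towers=[D/A/C; E] holding=B

step 1 (unstack(E, B)): towers=[D/A/C/B] holding=E
step 2 (putdown(E)): towers=[D/A/C/B; E] holding=-
step 3 (unstack(B, C)): towers=[D/A/C; E] holding=B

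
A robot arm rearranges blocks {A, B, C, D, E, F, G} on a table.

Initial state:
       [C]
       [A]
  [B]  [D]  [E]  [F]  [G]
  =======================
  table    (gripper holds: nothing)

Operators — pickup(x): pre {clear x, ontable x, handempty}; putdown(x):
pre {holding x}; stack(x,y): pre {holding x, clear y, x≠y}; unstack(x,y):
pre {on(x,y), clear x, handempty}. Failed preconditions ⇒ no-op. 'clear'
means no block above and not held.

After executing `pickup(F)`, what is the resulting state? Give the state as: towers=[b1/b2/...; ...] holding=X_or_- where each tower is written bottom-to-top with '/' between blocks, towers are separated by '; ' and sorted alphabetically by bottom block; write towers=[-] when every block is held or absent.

towers=[B; D/A/C; E; G] holding=F

before: towers=[B; D/A/C; E; F; G] holding=-
pre[pickup(F)]: clear(F) yes, ontable(F) yes, handempty yes
all met → apply pickup(F)
after:  towers=[B; D/A/C; E; G] holding=F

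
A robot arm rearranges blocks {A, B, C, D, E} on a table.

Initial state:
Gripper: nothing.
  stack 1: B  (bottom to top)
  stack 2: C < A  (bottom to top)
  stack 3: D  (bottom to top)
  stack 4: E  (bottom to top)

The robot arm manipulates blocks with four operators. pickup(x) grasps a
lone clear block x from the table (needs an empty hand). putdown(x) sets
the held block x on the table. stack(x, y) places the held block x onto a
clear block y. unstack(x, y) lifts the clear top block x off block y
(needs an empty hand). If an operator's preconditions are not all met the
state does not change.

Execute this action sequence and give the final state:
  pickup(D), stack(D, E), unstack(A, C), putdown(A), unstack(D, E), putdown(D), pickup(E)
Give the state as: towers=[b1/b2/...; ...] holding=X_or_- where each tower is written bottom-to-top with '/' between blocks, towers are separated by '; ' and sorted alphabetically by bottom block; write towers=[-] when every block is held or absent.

towers=[A; B; C; D] holding=E

step 1 (pickup(D)): towers=[B; C/A; E] holding=D
step 2 (stack(D, E)): towers=[B; C/A; E/D] holding=-
step 3 (unstack(A, C)): towers=[B; C; E/D] holding=A
step 4 (putdown(A)): towers=[A; B; C; E/D] holding=-
step 5 (unstack(D, E)): towers=[A; B; C; E] holding=D
step 6 (putdown(D)): towers=[A; B; C; D; E] holding=-
step 7 (pickup(E)): towers=[A; B; C; D] holding=E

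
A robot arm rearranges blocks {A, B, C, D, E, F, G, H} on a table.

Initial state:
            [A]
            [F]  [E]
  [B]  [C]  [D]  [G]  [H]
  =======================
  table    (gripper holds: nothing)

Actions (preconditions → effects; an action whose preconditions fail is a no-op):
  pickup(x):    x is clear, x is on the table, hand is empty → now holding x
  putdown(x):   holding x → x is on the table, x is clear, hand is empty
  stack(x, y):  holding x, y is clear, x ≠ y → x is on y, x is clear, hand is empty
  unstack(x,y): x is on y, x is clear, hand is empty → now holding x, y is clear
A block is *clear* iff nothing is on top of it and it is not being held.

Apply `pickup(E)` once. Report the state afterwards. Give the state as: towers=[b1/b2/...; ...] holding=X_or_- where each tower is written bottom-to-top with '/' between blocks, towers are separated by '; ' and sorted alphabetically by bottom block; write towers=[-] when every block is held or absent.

towers=[B; C; D/F/A; G/E; H] holding=-

before: towers=[B; C; D/F/A; G/E; H] holding=-
pre[pickup(E)]: clear(E) yes, ontable(E) no, handempty yes
ontable(E) unmet → pickup(E) is a no-op
after:  towers=[B; C; D/F/A; G/E; H] holding=-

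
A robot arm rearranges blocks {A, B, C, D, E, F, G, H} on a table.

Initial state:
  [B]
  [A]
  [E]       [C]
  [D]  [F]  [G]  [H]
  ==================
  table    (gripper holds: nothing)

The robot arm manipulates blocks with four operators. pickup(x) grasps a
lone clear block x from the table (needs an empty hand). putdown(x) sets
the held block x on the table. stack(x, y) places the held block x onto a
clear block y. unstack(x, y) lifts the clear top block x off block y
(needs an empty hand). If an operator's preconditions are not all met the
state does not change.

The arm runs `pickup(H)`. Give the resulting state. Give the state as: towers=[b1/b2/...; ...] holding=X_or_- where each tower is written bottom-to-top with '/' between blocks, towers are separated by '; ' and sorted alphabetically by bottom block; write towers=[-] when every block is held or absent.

towers=[D/E/A/B; F; G/C] holding=H

before: towers=[D/E/A/B; F; G/C; H] holding=-
pre[pickup(H)]: clear(H) ✓, ontable(H) ✓, handempty ✓
all met → apply pickup(H)
after:  towers=[D/E/A/B; F; G/C] holding=H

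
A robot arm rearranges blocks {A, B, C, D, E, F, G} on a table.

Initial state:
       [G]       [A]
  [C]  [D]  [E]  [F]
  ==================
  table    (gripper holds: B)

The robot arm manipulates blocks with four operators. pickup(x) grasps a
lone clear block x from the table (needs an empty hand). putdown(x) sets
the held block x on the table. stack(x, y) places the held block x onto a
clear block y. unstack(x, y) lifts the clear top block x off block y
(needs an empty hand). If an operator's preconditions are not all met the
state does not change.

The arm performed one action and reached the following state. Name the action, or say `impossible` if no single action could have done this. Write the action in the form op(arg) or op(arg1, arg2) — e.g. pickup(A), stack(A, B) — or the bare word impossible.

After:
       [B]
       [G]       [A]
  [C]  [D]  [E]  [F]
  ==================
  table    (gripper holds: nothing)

target: towers=[C; D/G/B; E; F/A] holding=-
        putdown(B) → towers=[B; C; D/G; E; F/A] holding=-
       stack(B, G) → towers=[C; D/G/B; E; F/A] holding=-  ← match
       stack(B, A) → towers=[C; D/G; E; F/A/B] holding=-
       stack(B, E) → towers=[C; D/G; E/B; F/A] holding=-
       stack(B, C) → towers=[C/B; D/G; E; F/A] holding=-

stack(B, G)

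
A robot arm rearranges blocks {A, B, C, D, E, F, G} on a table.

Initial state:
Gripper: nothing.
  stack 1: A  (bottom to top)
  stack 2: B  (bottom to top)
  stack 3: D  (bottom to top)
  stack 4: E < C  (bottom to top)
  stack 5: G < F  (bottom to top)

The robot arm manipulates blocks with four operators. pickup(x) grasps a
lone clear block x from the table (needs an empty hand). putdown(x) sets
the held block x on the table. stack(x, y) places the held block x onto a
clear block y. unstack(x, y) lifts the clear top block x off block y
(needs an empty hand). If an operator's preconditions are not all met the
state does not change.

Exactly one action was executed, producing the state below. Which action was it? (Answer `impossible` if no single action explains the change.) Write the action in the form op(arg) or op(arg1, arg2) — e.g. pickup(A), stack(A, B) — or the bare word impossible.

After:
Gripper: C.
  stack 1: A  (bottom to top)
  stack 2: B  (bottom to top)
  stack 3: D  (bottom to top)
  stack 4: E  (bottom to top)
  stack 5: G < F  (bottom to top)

unstack(C, E)

target: towers=[A; B; D; E; G/F] holding=C
         pickup(B) → towers=[A; D; E/C; G/F] holding=B
     unstack(F, G) → towers=[A; B; D; E/C; G] holding=F
         pickup(D) → towers=[A; B; E/C; G/F] holding=D
         pickup(A) → towers=[B; D; E/C; G/F] holding=A
     unstack(C, E) → towers=[A; B; D; E; G/F] holding=C  ← match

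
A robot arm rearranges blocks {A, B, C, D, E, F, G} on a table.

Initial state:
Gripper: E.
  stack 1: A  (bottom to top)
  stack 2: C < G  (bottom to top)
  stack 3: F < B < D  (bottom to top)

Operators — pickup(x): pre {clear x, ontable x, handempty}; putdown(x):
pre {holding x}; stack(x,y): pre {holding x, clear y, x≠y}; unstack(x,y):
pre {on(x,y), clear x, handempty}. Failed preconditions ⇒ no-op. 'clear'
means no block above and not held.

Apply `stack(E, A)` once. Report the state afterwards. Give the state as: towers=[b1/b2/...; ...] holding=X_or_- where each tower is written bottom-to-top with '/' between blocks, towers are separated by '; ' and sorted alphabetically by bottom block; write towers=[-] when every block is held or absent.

towers=[A/E; C/G; F/B/D] holding=-

before: towers=[A; C/G; F/B/D] holding=E
pre[stack(E, A)]: holding(E) ✓, clear(A) ✓, E≠A ✓
all met → apply stack(E, A)
after:  towers=[A/E; C/G; F/B/D] holding=-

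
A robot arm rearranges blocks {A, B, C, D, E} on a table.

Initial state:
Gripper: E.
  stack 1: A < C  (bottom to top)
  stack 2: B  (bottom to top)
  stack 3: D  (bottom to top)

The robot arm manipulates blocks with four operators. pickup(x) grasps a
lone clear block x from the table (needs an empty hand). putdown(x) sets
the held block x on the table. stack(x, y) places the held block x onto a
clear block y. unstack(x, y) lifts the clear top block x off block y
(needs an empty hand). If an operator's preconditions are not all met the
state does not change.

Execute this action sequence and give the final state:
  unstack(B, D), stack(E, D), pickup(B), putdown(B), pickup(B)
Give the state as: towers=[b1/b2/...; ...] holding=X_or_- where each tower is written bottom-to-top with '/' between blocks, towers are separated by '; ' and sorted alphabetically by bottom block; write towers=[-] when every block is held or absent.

step 1 (unstack(B, D)) [no-op]: towers=[A/C; B; D] holding=E
step 2 (stack(E, D)): towers=[A/C; B; D/E] holding=-
step 3 (pickup(B)): towers=[A/C; D/E] holding=B
step 4 (putdown(B)): towers=[A/C; B; D/E] holding=-
step 5 (pickup(B)): towers=[A/C; D/E] holding=B

towers=[A/C; D/E] holding=B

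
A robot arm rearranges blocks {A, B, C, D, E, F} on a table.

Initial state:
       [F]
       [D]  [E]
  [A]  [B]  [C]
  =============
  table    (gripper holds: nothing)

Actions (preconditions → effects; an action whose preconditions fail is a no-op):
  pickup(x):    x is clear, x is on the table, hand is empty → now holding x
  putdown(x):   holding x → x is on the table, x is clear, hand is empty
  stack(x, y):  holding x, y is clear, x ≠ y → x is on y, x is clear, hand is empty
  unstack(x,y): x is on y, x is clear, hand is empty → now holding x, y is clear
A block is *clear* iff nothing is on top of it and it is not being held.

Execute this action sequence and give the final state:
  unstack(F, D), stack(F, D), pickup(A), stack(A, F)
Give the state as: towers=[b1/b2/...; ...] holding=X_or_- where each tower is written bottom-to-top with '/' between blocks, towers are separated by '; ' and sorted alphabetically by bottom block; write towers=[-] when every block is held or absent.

towers=[B/D/F/A; C/E] holding=-

step 1 (unstack(F, D)): towers=[A; B/D; C/E] holding=F
step 2 (stack(F, D)): towers=[A; B/D/F; C/E] holding=-
step 3 (pickup(A)): towers=[B/D/F; C/E] holding=A
step 4 (stack(A, F)): towers=[B/D/F/A; C/E] holding=-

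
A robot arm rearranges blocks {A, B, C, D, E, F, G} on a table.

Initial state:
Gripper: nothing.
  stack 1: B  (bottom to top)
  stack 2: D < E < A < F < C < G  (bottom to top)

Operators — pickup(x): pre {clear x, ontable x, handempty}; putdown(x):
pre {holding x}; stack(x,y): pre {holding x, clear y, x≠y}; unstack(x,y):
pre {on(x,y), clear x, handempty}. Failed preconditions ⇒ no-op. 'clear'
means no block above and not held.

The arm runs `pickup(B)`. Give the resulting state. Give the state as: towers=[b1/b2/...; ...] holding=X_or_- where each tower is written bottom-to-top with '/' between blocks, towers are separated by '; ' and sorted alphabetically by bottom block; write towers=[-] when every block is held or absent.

towers=[D/E/A/F/C/G] holding=B

before: towers=[B; D/E/A/F/C/G] holding=-
pre[pickup(B)]: clear(B) ✓, ontable(B) ✓, handempty ✓
all met → apply pickup(B)
after:  towers=[D/E/A/F/C/G] holding=B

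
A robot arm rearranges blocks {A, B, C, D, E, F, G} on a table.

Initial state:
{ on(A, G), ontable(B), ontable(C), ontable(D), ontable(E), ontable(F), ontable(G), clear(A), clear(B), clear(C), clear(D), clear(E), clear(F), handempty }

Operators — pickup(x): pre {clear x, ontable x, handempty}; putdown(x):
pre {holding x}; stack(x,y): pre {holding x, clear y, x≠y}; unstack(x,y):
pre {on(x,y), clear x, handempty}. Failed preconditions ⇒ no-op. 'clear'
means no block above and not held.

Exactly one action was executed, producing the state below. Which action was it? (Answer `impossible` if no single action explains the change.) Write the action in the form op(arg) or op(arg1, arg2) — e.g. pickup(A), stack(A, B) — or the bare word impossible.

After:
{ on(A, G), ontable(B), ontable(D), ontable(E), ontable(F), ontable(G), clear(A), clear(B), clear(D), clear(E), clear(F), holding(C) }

target: towers=[B; D; E; F; G/A] holding=C
         pickup(B) → towers=[C; D; E; F; G/A] holding=B
         pickup(F) → towers=[B; C; D; E; G/A] holding=F
         pickup(D) → towers=[B; C; E; F; G/A] holding=D
     unstack(A, G) → towers=[B; C; D; E; F; G] holding=A
         pickup(E) → towers=[B; C; D; F; G/A] holding=E
         pickup(C) → towers=[B; D; E; F; G/A] holding=C  ← match

pickup(C)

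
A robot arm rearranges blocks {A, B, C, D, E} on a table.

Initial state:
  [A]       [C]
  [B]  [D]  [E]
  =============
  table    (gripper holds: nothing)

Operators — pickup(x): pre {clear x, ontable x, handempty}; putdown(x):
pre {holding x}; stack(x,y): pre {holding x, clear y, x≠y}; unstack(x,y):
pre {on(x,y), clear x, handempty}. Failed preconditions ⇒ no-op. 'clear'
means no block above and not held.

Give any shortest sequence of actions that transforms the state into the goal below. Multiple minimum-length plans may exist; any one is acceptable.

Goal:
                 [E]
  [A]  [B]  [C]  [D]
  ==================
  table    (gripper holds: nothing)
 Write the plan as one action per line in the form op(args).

step 1 (unstack(A, B)): towers=[B; D; E/C] holding=A
step 2 (putdown(A)): towers=[A; B; D; E/C] holding=-
step 3 (unstack(C, E)): towers=[A; B; D; E] holding=C
step 4 (putdown(C)): towers=[A; B; C; D; E] holding=-
step 5 (pickup(E)): towers=[A; B; C; D] holding=E
step 6 (stack(E, D)): towers=[A; B; C; D/E] holding=-
goal check: towers=[A; B; C; D/E] holding=- — reached (length 6, optimal by BFS)

unstack(A, B)
putdown(A)
unstack(C, E)
putdown(C)
pickup(E)
stack(E, D)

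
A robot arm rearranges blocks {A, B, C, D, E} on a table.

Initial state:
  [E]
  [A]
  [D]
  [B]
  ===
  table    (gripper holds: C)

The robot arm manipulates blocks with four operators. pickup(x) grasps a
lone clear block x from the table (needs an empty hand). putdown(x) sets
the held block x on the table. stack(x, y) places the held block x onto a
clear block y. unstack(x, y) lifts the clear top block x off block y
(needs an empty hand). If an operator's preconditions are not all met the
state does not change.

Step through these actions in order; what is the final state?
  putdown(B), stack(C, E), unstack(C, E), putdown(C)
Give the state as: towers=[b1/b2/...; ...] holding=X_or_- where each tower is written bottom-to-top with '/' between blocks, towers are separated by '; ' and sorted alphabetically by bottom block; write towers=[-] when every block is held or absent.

towers=[B/D/A/E; C] holding=-

step 1 (putdown(B)) [no-op]: towers=[B/D/A/E] holding=C
step 2 (stack(C, E)): towers=[B/D/A/E/C] holding=-
step 3 (unstack(C, E)): towers=[B/D/A/E] holding=C
step 4 (putdown(C)): towers=[B/D/A/E; C] holding=-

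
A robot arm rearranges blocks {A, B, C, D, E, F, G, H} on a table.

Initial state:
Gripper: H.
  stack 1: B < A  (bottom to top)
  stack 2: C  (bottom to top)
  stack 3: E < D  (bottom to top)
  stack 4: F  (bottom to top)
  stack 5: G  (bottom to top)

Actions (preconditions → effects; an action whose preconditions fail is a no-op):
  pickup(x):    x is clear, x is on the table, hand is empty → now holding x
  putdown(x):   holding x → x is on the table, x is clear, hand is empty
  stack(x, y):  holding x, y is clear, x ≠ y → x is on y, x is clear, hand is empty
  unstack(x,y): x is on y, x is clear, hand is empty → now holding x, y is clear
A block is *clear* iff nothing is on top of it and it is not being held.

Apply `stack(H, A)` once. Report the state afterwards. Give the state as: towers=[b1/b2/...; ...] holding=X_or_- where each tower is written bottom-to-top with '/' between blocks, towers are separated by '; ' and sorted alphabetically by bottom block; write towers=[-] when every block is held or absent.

towers=[B/A/H; C; E/D; F; G] holding=-

before: towers=[B/A; C; E/D; F; G] holding=H
pre[stack(H, A)]: holding(H) ✓, clear(A) ✓, H≠A ✓
all met → apply stack(H, A)
after:  towers=[B/A/H; C; E/D; F; G] holding=-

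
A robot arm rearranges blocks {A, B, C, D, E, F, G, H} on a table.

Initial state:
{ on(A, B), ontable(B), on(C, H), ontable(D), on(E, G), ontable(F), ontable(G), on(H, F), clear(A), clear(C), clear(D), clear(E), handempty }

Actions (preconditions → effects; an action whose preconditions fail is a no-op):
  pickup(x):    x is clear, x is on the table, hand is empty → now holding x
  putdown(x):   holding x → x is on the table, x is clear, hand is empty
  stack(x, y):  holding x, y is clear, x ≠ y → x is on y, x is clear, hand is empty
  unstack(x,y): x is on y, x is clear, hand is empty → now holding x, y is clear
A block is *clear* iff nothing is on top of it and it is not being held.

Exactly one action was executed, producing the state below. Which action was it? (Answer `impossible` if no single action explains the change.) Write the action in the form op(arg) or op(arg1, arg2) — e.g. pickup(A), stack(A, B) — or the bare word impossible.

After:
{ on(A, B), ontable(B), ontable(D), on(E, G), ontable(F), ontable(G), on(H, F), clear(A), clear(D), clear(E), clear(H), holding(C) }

unstack(C, H)

target: towers=[B/A; D; F/H; G/E] holding=C
     unstack(A, B) → towers=[B; D; F/H/C; G/E] holding=A
     unstack(E, G) → towers=[B/A; D; F/H/C; G] holding=E
         pickup(D) → towers=[B/A; F/H/C; G/E] holding=D
     unstack(C, H) → towers=[B/A; D; F/H; G/E] holding=C  ← match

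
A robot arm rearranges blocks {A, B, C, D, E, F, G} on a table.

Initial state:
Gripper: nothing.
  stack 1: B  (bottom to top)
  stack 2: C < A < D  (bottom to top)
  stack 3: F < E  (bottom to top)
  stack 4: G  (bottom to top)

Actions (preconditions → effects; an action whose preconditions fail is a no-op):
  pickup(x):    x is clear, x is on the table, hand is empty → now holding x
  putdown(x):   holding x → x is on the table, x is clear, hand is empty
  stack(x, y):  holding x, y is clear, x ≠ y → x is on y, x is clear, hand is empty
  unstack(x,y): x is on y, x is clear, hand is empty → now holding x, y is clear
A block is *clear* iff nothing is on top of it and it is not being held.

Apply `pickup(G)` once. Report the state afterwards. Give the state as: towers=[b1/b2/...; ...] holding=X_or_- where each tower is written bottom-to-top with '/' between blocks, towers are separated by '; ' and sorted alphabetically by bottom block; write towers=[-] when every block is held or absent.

towers=[B; C/A/D; F/E] holding=G

before: towers=[B; C/A/D; F/E; G] holding=-
pre[pickup(G)]: clear(G) ok, ontable(G) ok, handempty ok
all met → apply pickup(G)
after:  towers=[B; C/A/D; F/E] holding=G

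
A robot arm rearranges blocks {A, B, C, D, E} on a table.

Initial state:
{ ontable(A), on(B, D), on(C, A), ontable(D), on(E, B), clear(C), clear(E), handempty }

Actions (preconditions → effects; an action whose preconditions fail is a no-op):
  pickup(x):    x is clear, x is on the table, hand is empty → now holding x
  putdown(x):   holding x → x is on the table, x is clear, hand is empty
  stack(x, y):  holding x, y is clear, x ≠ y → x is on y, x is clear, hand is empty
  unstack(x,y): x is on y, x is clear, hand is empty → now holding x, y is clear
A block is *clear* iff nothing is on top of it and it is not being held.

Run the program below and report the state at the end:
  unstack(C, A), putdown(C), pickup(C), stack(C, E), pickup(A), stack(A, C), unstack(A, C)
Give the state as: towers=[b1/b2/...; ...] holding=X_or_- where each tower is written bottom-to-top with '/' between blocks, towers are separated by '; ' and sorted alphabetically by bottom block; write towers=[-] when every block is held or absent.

towers=[D/B/E/C] holding=A

step 1 (unstack(C, A)): towers=[A; D/B/E] holding=C
step 2 (putdown(C)): towers=[A; C; D/B/E] holding=-
step 3 (pickup(C)): towers=[A; D/B/E] holding=C
step 4 (stack(C, E)): towers=[A; D/B/E/C] holding=-
step 5 (pickup(A)): towers=[D/B/E/C] holding=A
step 6 (stack(A, C)): towers=[D/B/E/C/A] holding=-
step 7 (unstack(A, C)): towers=[D/B/E/C] holding=A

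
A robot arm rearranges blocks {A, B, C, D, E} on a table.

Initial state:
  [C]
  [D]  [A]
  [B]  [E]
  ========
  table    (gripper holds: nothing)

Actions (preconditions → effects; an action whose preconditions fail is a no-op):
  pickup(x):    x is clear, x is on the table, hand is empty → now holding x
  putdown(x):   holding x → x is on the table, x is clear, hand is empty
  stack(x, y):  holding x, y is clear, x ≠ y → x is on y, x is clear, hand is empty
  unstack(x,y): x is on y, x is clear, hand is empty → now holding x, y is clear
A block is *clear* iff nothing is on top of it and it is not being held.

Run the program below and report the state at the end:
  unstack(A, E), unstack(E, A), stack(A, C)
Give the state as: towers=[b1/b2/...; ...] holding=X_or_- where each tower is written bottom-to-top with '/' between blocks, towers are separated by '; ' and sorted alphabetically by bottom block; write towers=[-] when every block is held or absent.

step 1 (unstack(A, E)): towers=[B/D/C; E] holding=A
step 2 (unstack(E, A)) [no-op]: towers=[B/D/C; E] holding=A
step 3 (stack(A, C)): towers=[B/D/C/A; E] holding=-

towers=[B/D/C/A; E] holding=-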